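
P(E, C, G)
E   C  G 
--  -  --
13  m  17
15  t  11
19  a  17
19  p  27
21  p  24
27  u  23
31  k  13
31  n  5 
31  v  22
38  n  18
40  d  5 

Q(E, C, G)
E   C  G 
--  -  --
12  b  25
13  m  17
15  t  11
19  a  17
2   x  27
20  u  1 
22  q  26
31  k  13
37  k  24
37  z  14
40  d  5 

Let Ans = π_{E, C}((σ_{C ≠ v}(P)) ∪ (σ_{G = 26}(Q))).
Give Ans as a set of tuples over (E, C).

Apply σ_{C ≠ v}; surviving tuples: {(13, m, 17), (15, t, 11), (19, a, 17), (19, p, 27), (21, p, 24), (27, u, 23), (31, k, 13), (31, n, 5), (38, n, 18), (40, d, 5)}
Apply σ_{G = 26}; surviving tuples: {(22, q, 26)}
Set union of the two operands is {(13, m, 17), (15, t, 11), (19, a, 17), (19, p, 27), (21, p, 24), (22, q, 26), (27, u, 23), (31, k, 13), (31, n, 5), (38, n, 18), (40, d, 5)}.
π_{E, C} gives {(13, m), (15, t), (19, a), (19, p), (21, p), (22, q), (27, u), (31, k), (31, n), (38, n), (40, d)}.

{(13, m), (15, t), (19, a), (19, p), (21, p), (22, q), (27, u), (31, k), (31, n), (38, n), (40, d)}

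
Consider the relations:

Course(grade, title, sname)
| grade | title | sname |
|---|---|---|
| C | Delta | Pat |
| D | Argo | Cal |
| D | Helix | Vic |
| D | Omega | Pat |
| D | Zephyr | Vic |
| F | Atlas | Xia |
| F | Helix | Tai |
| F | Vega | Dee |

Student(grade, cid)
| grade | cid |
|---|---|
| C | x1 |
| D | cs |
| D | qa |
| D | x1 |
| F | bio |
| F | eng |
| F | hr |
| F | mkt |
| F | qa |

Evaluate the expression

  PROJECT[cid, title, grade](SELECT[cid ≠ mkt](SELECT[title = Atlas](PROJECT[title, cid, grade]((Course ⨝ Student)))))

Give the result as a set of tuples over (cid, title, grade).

{(bio, Atlas, F), (eng, Atlas, F), (hr, Atlas, F), (qa, Atlas, F)}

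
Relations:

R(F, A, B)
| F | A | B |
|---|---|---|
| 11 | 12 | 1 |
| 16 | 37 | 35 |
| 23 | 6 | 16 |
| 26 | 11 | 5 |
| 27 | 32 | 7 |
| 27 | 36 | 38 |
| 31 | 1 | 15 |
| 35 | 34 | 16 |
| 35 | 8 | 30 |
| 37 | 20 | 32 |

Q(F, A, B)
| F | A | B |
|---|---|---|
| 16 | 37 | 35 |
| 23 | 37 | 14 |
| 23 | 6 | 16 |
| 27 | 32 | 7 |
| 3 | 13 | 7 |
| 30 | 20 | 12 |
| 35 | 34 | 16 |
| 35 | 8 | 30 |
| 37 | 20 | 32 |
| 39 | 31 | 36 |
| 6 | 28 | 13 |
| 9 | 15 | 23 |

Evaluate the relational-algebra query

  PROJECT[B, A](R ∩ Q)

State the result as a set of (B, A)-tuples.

{(16, 34), (16, 6), (30, 8), (32, 20), (35, 37), (7, 32)}

Intersection: {(11, 12, 1), (16, 37, 35), (23, 6, 16), (26, 11, 5), (27, 32, 7), (27, 36, 38), (31, 1, 15), (35, 34, 16), (35, 8, 30), (37, 20, 32)} with {(16, 37, 35), (23, 37, 14), (23, 6, 16), (27, 32, 7), (3, 13, 7), (30, 20, 12), (35, 34, 16), (35, 8, 30), (37, 20, 32), (39, 31, 36), (6, 28, 13), (9, 15, 23)} → {(16, 37, 35), (23, 6, 16), (27, 32, 7), (35, 34, 16), (35, 8, 30), (37, 20, 32)}
π[B, A]: project onto (B, A) → {(16, 34), (16, 6), (30, 8), (32, 20), (35, 37), (7, 32)}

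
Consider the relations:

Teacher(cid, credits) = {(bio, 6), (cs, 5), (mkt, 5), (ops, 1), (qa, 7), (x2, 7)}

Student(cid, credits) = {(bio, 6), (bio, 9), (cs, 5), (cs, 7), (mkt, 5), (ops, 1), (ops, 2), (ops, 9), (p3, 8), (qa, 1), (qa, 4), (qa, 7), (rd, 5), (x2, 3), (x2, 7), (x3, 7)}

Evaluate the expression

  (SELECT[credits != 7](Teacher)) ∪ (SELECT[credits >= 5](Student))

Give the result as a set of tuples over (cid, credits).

{(bio, 6), (bio, 9), (cs, 5), (cs, 7), (mkt, 5), (ops, 1), (ops, 9), (p3, 8), (qa, 7), (rd, 5), (x2, 7), (x3, 7)}

Selection credits != 7: {(bio, 6), (cs, 5), (mkt, 5), (ops, 1)}
Selection credits >= 5: {(bio, 6), (bio, 9), (cs, 5), (cs, 7), (mkt, 5), (ops, 9), (p3, 8), (qa, 7), (rd, 5), (x2, 7), (x3, 7)}
Taking the union: {(bio, 6), (bio, 9), (cs, 5), (cs, 7), (mkt, 5), (ops, 1), (ops, 9), (p3, 8), (qa, 7), (rd, 5), (x2, 7), (x3, 7)}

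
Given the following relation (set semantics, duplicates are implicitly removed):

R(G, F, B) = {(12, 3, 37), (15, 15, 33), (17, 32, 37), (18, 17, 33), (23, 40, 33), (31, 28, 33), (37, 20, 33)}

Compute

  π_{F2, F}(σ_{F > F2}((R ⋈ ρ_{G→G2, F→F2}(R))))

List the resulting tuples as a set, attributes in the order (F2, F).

ρ[G→G2, F→F2]: schema becomes (G2, F2, B); tuples unchanged.
Joining R and ρ_{G→G2, F→F2}(R) on B yields {(12, 3, 37, 12, 3), (12, 3, 37, 17, 32), (15, 15, 33, 15, 15), (15, 15, 33, 18, 17), (15, 15, 33, 23, 40), (15, 15, 33, 31, 28), (15, 15, 33, 37, 20), (17, 32, 37, 12, 3), (17, 32, 37, 17, 32), (18, 17, 33, 15, 15), (18, 17, 33, 18, 17), (18, 17, 33, 23, 40), (18, 17, 33, 31, 28), (18, 17, 33, 37, 20), (23, 40, 33, 15, 15), (23, 40, 33, 18, 17), (23, 40, 33, 23, 40), (23, 40, 33, 31, 28), (23, 40, 33, 37, 20), (31, 28, 33, 15, 15), (31, 28, 33, 18, 17), (31, 28, 33, 23, 40), (31, 28, 33, 31, 28), (31, 28, 33, 37, 20), (37, 20, 33, 15, 15), (37, 20, 33, 18, 17), (37, 20, 33, 23, 40), (37, 20, 33, 31, 28), (37, 20, 33, 37, 20)}.
Apply σ_{F > F2}; surviving tuples: {(17, 32, 37, 12, 3), (18, 17, 33, 15, 15), (23, 40, 33, 15, 15), (23, 40, 33, 18, 17), (23, 40, 33, 31, 28), (23, 40, 33, 37, 20), (31, 28, 33, 15, 15), (31, 28, 33, 18, 17), (31, 28, 33, 37, 20), (37, 20, 33, 15, 15), (37, 20, 33, 18, 17)}
π[F2, F]: project onto (F2, F) → {(15, 17), (15, 20), (15, 28), (15, 40), (17, 20), (17, 28), (17, 40), (20, 28), (20, 40), (28, 40), (3, 32)}

{(15, 17), (15, 20), (15, 28), (15, 40), (17, 20), (17, 28), (17, 40), (20, 28), (20, 40), (28, 40), (3, 32)}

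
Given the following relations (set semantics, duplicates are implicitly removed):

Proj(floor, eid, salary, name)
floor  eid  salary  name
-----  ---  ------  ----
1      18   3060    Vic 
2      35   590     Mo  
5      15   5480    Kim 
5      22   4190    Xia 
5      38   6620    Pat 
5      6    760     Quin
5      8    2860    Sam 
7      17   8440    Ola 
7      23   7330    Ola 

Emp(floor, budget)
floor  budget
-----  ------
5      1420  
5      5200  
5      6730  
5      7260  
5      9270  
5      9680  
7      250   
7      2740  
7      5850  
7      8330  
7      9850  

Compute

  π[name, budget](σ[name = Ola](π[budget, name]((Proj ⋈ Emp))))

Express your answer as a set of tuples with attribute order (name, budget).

{(Ola, 250), (Ola, 2740), (Ola, 5850), (Ola, 8330), (Ola, 9850)}

Joining Proj and Emp on floor yields {(5, 15, 5480, Kim, 1420), (5, 15, 5480, Kim, 5200), (5, 15, 5480, Kim, 6730), (5, 15, 5480, Kim, 7260), (5, 15, 5480, Kim, 9270), (5, 15, 5480, Kim, 9680), (5, 22, 4190, Xia, 1420), (5, 22, 4190, Xia, 5200), (5, 22, 4190, Xia, 6730), (5, 22, 4190, Xia, 7260), (5, 22, 4190, Xia, 9270), (5, 22, 4190, Xia, 9680), (5, 38, 6620, Pat, 1420), (5, 38, 6620, Pat, 5200), (5, 38, 6620, Pat, 6730), (5, 38, 6620, Pat, 7260), (5, 38, 6620, Pat, 9270), (5, 38, 6620, Pat, 9680), (5, 6, 760, Quin, 1420), (5, 6, 760, Quin, 5200), (5, 6, 760, Quin, 6730), (5, 6, 760, Quin, 7260), (5, 6, 760, Quin, 9270), (5, 6, 760, Quin, 9680), (5, 8, 2860, Sam, 1420), (5, 8, 2860, Sam, 5200), (5, 8, 2860, Sam, 6730), (5, 8, 2860, Sam, 7260), (5, 8, 2860, Sam, 9270), (5, 8, 2860, Sam, 9680), (7, 17, 8440, Ola, 250), (7, 17, 8440, Ola, 2740), (7, 17, 8440, Ola, 5850), (7, 17, 8440, Ola, 8330), (7, 17, 8440, Ola, 9850), (7, 23, 7330, Ola, 250), (7, 23, 7330, Ola, 2740), (7, 23, 7330, Ola, 5850), (7, 23, 7330, Ola, 8330), (7, 23, 7330, Ola, 9850)}.
π[budget, name]: project onto (budget, name) (5 duplicate(s) eliminated) → {(1420, Kim), (1420, Pat), (1420, Quin), (1420, Sam), (1420, Xia), (250, Ola), (2740, Ola), (5200, Kim), (5200, Pat), (5200, Quin), (5200, Sam), (5200, Xia), (5850, Ola), (6730, Kim), (6730, Pat), (6730, Quin), (6730, Sam), (6730, Xia), (7260, Kim), (7260, Pat), (7260, Quin), (7260, Sam), (7260, Xia), (8330, Ola), (9270, Kim), (9270, Pat), (9270, Quin), (9270, Sam), (9270, Xia), (9680, Kim), (9680, Pat), (9680, Quin), (9680, Sam), (9680, Xia), (9850, Ola)}
σ[name = Ola]: keep tuples satisfying name = Ola → {(250, Ola), (2740, Ola), (5850, Ola), (8330, Ola), (9850, Ola)}
π[name, budget]: project onto (name, budget) → {(Ola, 250), (Ola, 2740), (Ola, 5850), (Ola, 8330), (Ola, 9850)}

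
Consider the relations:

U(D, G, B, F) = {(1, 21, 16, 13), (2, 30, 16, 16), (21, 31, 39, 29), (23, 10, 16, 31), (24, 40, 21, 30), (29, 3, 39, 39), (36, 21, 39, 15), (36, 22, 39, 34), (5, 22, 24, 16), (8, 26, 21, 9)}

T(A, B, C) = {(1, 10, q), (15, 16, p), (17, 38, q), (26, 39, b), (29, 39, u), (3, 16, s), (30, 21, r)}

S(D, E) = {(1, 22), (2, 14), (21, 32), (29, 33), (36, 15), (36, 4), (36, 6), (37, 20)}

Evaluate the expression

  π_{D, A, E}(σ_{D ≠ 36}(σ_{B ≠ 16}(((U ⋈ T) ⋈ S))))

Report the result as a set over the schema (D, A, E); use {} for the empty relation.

Natural join on B: {(1, 21, 16, 13, 15, p), (1, 21, 16, 13, 3, s), (2, 30, 16, 16, 15, p), (2, 30, 16, 16, 3, s), (21, 31, 39, 29, 26, b), (21, 31, 39, 29, 29, u), (23, 10, 16, 31, 15, p), (23, 10, 16, 31, 3, s), (24, 40, 21, 30, 30, r), (29, 3, 39, 39, 26, b), (29, 3, 39, 39, 29, u), (36, 21, 39, 15, 26, b), (36, 21, 39, 15, 29, u), (36, 22, 39, 34, 26, b), (36, 22, 39, 34, 29, u), (8, 26, 21, 9, 30, r)}
Natural join on D: {(1, 21, 16, 13, 15, p, 22), (1, 21, 16, 13, 3, s, 22), (2, 30, 16, 16, 15, p, 14), (2, 30, 16, 16, 3, s, 14), (21, 31, 39, 29, 26, b, 32), (21, 31, 39, 29, 29, u, 32), (29, 3, 39, 39, 26, b, 33), (29, 3, 39, 39, 29, u, 33), (36, 21, 39, 15, 26, b, 15), (36, 21, 39, 15, 26, b, 4), (36, 21, 39, 15, 26, b, 6), (36, 21, 39, 15, 29, u, 15), (36, 21, 39, 15, 29, u, 4), (36, 21, 39, 15, 29, u, 6), (36, 22, 39, 34, 26, b, 15), (36, 22, 39, 34, 26, b, 4), (36, 22, 39, 34, 26, b, 6), (36, 22, 39, 34, 29, u, 15), (36, 22, 39, 34, 29, u, 4), (36, 22, 39, 34, 29, u, 6)}
σ[B ≠ 16]: keep tuples satisfying B ≠ 16 → {(21, 31, 39, 29, 26, b, 32), (21, 31, 39, 29, 29, u, 32), (29, 3, 39, 39, 26, b, 33), (29, 3, 39, 39, 29, u, 33), (36, 21, 39, 15, 26, b, 15), (36, 21, 39, 15, 26, b, 4), (36, 21, 39, 15, 26, b, 6), (36, 21, 39, 15, 29, u, 15), (36, 21, 39, 15, 29, u, 4), (36, 21, 39, 15, 29, u, 6), (36, 22, 39, 34, 26, b, 15), (36, 22, 39, 34, 26, b, 4), (36, 22, 39, 34, 26, b, 6), (36, 22, 39, 34, 29, u, 15), (36, 22, 39, 34, 29, u, 4), (36, 22, 39, 34, 29, u, 6)}
σ[D ≠ 36]: keep tuples satisfying D ≠ 36 → {(21, 31, 39, 29, 26, b, 32), (21, 31, 39, 29, 29, u, 32), (29, 3, 39, 39, 26, b, 33), (29, 3, 39, 39, 29, u, 33)}
Projecting to D, A, E: {(21, 26, 32), (21, 29, 32), (29, 26, 33), (29, 29, 33)}

{(21, 26, 32), (21, 29, 32), (29, 26, 33), (29, 29, 33)}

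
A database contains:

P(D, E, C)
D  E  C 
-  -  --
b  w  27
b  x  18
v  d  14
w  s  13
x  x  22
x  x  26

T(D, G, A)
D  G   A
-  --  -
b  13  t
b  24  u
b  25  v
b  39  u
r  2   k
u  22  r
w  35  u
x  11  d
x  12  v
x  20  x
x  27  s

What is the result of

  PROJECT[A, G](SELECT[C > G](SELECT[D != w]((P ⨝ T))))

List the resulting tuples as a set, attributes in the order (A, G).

Joining P and T on D yields {(b, w, 27, 13, t), (b, w, 27, 24, u), (b, w, 27, 25, v), (b, w, 27, 39, u), (b, x, 18, 13, t), (b, x, 18, 24, u), (b, x, 18, 25, v), (b, x, 18, 39, u), (w, s, 13, 35, u), (x, x, 22, 11, d), (x, x, 22, 12, v), (x, x, 22, 20, x), (x, x, 22, 27, s), (x, x, 26, 11, d), (x, x, 26, 12, v), (x, x, 26, 20, x), (x, x, 26, 27, s)}.
Filtering on D != w leaves {(b, w, 27, 13, t), (b, w, 27, 24, u), (b, w, 27, 25, v), (b, w, 27, 39, u), (b, x, 18, 13, t), (b, x, 18, 24, u), (b, x, 18, 25, v), (b, x, 18, 39, u), (x, x, 22, 11, d), (x, x, 22, 12, v), (x, x, 22, 20, x), (x, x, 22, 27, s), (x, x, 26, 11, d), (x, x, 26, 12, v), (x, x, 26, 20, x), (x, x, 26, 27, s)}.
Filtering on C > G leaves {(b, w, 27, 13, t), (b, w, 27, 24, u), (b, w, 27, 25, v), (b, x, 18, 13, t), (x, x, 22, 11, d), (x, x, 22, 12, v), (x, x, 22, 20, x), (x, x, 26, 11, d), (x, x, 26, 12, v), (x, x, 26, 20, x)}.
Projecting to A, G (4 duplicate(s) eliminated): {(d, 11), (t, 13), (u, 24), (v, 12), (v, 25), (x, 20)}

{(d, 11), (t, 13), (u, 24), (v, 12), (v, 25), (x, 20)}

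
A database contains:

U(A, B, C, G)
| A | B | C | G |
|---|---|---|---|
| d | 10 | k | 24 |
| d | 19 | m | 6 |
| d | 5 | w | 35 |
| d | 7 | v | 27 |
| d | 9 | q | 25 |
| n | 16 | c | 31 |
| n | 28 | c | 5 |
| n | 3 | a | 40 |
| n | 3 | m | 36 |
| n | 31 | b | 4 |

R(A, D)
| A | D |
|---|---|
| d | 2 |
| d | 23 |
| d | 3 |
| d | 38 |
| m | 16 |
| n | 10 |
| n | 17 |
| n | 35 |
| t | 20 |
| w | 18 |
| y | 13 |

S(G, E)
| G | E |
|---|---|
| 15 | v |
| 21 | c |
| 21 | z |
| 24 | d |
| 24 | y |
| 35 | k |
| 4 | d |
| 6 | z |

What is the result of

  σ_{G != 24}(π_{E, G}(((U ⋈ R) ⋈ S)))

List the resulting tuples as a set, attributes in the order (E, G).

{(d, 4), (k, 35), (z, 6)}

U ⋈ R (natural join on A): {(d, 10, k, 24, 2), (d, 10, k, 24, 23), (d, 10, k, 24, 3), (d, 10, k, 24, 38), (d, 19, m, 6, 2), (d, 19, m, 6, 23), (d, 19, m, 6, 3), (d, 19, m, 6, 38), (d, 5, w, 35, 2), (d, 5, w, 35, 23), (d, 5, w, 35, 3), (d, 5, w, 35, 38), (d, 7, v, 27, 2), (d, 7, v, 27, 23), (d, 7, v, 27, 3), (d, 7, v, 27, 38), (d, 9, q, 25, 2), (d, 9, q, 25, 23), (d, 9, q, 25, 3), (d, 9, q, 25, 38), (n, 16, c, 31, 10), (n, 16, c, 31, 17), (n, 16, c, 31, 35), (n, 28, c, 5, 10), (n, 28, c, 5, 17), (n, 28, c, 5, 35), (n, 3, a, 40, 10), (n, 3, a, 40, 17), (n, 3, a, 40, 35), (n, 3, m, 36, 10), (n, 3, m, 36, 17), (n, 3, m, 36, 35), (n, 31, b, 4, 10), (n, 31, b, 4, 17), (n, 31, b, 4, 35)}
(U ⋈ R) ⋈ S (natural join on G): {(d, 10, k, 24, 2, d), (d, 10, k, 24, 2, y), (d, 10, k, 24, 23, d), (d, 10, k, 24, 23, y), (d, 10, k, 24, 3, d), (d, 10, k, 24, 3, y), (d, 10, k, 24, 38, d), (d, 10, k, 24, 38, y), (d, 19, m, 6, 2, z), (d, 19, m, 6, 23, z), (d, 19, m, 6, 3, z), (d, 19, m, 6, 38, z), (d, 5, w, 35, 2, k), (d, 5, w, 35, 23, k), (d, 5, w, 35, 3, k), (d, 5, w, 35, 38, k), (n, 31, b, 4, 10, d), (n, 31, b, 4, 17, d), (n, 31, b, 4, 35, d)}
π_{E, G} gives {(d, 24), (d, 4), (k, 35), (y, 24), (z, 6)} (14 duplicate(s) eliminated).
Filtering on G != 24 leaves {(d, 4), (k, 35), (z, 6)}.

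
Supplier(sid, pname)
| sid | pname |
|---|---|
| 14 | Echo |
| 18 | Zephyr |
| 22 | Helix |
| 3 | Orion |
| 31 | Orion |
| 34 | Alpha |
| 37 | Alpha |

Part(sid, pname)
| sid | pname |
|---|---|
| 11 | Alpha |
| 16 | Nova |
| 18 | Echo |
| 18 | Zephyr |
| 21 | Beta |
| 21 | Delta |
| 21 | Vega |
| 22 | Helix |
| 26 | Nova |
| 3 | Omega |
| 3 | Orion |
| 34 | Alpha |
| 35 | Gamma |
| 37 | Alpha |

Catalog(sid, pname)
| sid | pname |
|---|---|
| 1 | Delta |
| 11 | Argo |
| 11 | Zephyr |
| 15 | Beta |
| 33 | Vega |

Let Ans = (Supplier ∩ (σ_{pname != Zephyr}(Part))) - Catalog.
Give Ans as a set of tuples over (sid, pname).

{(22, Helix), (3, Orion), (34, Alpha), (37, Alpha)}

Apply σ_{pname != Zephyr}; surviving tuples: {(11, Alpha), (16, Nova), (18, Echo), (21, Beta), (21, Delta), (21, Vega), (22, Helix), (26, Nova), (3, Omega), (3, Orion), (34, Alpha), (35, Gamma), (37, Alpha)}
Taking the intersection: {(22, Helix), (3, Orion), (34, Alpha), (37, Alpha)}
Taking the difference: {(22, Helix), (3, Orion), (34, Alpha), (37, Alpha)}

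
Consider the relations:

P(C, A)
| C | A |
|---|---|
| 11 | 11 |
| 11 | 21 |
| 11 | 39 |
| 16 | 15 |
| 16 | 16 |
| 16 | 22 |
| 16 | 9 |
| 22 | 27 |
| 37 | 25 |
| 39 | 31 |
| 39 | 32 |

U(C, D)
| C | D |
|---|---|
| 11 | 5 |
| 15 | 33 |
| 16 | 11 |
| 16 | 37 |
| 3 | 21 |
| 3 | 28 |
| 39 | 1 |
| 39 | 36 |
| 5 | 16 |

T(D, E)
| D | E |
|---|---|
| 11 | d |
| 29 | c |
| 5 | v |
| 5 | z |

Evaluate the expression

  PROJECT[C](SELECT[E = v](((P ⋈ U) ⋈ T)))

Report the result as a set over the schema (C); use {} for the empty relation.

{11}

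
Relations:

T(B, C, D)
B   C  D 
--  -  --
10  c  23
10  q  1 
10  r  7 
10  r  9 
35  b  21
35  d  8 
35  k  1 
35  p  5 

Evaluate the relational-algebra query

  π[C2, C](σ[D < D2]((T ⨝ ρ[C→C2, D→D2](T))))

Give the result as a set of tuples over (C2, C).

ρ[C→C2, D→D2]: schema becomes (B, C2, D2); tuples unchanged.
Natural join on B: {(10, c, 23, c, 23), (10, c, 23, q, 1), (10, c, 23, r, 7), (10, c, 23, r, 9), (10, q, 1, c, 23), (10, q, 1, q, 1), (10, q, 1, r, 7), (10, q, 1, r, 9), (10, r, 7, c, 23), (10, r, 7, q, 1), (10, r, 7, r, 7), (10, r, 7, r, 9), (10, r, 9, c, 23), (10, r, 9, q, 1), (10, r, 9, r, 7), (10, r, 9, r, 9), (35, b, 21, b, 21), (35, b, 21, d, 8), (35, b, 21, k, 1), (35, b, 21, p, 5), (35, d, 8, b, 21), (35, d, 8, d, 8), (35, d, 8, k, 1), (35, d, 8, p, 5), (35, k, 1, b, 21), (35, k, 1, d, 8), (35, k, 1, k, 1), (35, k, 1, p, 5), (35, p, 5, b, 21), (35, p, 5, d, 8), (35, p, 5, k, 1), (35, p, 5, p, 5)}
Apply σ_{D < D2}; surviving tuples: {(10, q, 1, c, 23), (10, q, 1, r, 7), (10, q, 1, r, 9), (10, r, 7, c, 23), (10, r, 7, r, 9), (10, r, 9, c, 23), (35, d, 8, b, 21), (35, k, 1, b, 21), (35, k, 1, d, 8), (35, k, 1, p, 5), (35, p, 5, b, 21), (35, p, 5, d, 8)}
π_{C2, C} gives {(b, d), (b, k), (b, p), (c, q), (c, r), (d, k), (d, p), (p, k), (r, q), (r, r)} (2 duplicate(s) eliminated).

{(b, d), (b, k), (b, p), (c, q), (c, r), (d, k), (d, p), (p, k), (r, q), (r, r)}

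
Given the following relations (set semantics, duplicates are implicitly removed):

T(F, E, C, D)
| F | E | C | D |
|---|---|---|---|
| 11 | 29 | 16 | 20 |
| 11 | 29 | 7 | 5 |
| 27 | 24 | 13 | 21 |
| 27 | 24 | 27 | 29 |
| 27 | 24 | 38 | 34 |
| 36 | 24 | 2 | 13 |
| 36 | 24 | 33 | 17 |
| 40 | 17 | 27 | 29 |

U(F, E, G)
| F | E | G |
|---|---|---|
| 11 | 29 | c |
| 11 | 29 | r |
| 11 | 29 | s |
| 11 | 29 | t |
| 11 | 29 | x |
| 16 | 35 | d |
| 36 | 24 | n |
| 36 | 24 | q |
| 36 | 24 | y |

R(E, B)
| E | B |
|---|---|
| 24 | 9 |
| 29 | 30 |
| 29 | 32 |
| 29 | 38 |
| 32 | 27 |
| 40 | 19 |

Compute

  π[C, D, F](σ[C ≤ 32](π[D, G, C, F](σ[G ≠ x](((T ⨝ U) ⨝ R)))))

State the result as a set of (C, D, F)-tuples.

{(16, 20, 11), (2, 13, 36), (7, 5, 11)}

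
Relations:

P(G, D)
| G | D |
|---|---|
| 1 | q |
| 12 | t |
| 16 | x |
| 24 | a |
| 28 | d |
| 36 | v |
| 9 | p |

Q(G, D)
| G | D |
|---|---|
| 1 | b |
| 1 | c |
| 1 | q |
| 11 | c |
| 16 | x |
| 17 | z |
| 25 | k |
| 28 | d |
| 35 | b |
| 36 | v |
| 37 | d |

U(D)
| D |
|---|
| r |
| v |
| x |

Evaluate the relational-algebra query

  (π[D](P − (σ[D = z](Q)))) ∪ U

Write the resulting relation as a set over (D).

{a, d, p, q, r, t, v, x}

σ[D = z]: keep tuples satisfying D = z → {(17, z)}
Difference: {(1, q), (12, t), (16, x), (24, a), (28, d), (36, v), (9, p)} with {(17, z)} → {(1, q), (12, t), (16, x), (24, a), (28, d), (36, v), (9, p)}
π_{D} gives {a, d, p, q, t, v, x}.
Union: {a, d, p, q, t, v, x} with {r, v, x} → {a, d, p, q, r, t, v, x}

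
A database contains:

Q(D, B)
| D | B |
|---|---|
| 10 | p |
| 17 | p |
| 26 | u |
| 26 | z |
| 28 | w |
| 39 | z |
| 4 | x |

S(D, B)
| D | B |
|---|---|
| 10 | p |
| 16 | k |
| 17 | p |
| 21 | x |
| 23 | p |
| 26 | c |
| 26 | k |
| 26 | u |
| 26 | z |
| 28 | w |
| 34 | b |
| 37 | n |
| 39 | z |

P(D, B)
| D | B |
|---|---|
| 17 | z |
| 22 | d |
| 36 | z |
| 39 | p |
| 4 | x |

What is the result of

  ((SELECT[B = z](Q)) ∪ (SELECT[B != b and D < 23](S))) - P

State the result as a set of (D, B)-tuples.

{(10, p), (16, k), (17, p), (21, x), (26, z), (39, z)}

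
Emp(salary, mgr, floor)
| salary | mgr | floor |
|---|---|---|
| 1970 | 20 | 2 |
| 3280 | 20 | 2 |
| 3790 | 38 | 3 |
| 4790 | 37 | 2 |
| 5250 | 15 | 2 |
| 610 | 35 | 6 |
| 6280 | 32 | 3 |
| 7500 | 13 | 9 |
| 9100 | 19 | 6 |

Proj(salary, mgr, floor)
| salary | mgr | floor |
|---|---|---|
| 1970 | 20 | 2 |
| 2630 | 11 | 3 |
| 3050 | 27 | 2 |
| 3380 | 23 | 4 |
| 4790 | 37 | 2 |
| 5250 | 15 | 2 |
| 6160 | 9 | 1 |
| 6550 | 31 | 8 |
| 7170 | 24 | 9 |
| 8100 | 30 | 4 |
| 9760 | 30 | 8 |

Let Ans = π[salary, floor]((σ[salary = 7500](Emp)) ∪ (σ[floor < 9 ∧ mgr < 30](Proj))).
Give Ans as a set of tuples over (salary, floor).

{(1970, 2), (2630, 3), (3050, 2), (3380, 4), (5250, 2), (6160, 1), (7500, 9)}

Apply σ_{salary = 7500}; surviving tuples: {(7500, 13, 9)}
Apply σ_{floor < 9 ∧ mgr < 30}; surviving tuples: {(1970, 20, 2), (2630, 11, 3), (3050, 27, 2), (3380, 23, 4), (5250, 15, 2), (6160, 9, 1)}
Taking the union: {(1970, 20, 2), (2630, 11, 3), (3050, 27, 2), (3380, 23, 4), (5250, 15, 2), (6160, 9, 1), (7500, 13, 9)}
Projecting to salary, floor: {(1970, 2), (2630, 3), (3050, 2), (3380, 4), (5250, 2), (6160, 1), (7500, 9)}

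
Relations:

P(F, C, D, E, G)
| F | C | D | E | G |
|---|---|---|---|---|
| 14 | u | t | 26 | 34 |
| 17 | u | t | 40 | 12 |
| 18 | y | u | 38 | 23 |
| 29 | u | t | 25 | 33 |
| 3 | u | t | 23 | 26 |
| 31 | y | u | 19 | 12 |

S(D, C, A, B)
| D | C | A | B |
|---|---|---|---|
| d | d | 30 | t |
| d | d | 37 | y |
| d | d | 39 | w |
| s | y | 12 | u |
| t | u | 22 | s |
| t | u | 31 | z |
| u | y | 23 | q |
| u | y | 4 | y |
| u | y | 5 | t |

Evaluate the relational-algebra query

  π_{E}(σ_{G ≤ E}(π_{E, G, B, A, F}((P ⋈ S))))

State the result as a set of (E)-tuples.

{19, 38, 40}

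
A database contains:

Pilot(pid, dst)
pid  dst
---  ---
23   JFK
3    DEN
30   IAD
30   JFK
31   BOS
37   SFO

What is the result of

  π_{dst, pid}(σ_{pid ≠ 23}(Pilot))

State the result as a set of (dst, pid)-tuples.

Apply σ_{pid ≠ 23}; surviving tuples: {(3, DEN), (30, IAD), (30, JFK), (31, BOS), (37, SFO)}
Keep only column(s) dst, pid: {(BOS, 31), (DEN, 3), (IAD, 30), (JFK, 30), (SFO, 37)}

{(BOS, 31), (DEN, 3), (IAD, 30), (JFK, 30), (SFO, 37)}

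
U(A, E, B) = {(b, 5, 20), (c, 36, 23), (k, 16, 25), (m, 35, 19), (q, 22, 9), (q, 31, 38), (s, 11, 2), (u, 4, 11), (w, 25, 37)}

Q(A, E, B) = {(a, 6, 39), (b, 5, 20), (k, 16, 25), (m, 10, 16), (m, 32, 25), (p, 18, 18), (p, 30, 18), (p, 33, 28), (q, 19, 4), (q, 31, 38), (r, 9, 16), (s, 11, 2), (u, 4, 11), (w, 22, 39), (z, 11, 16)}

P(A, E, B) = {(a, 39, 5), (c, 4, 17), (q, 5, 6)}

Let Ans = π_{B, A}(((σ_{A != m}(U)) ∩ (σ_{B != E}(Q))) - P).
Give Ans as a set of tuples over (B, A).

{(11, u), (2, s), (20, b), (25, k), (38, q)}

Apply σ_{A != m}; surviving tuples: {(b, 5, 20), (c, 36, 23), (k, 16, 25), (q, 22, 9), (q, 31, 38), (s, 11, 2), (u, 4, 11), (w, 25, 37)}
Apply σ_{B != E}; surviving tuples: {(a, 6, 39), (b, 5, 20), (k, 16, 25), (m, 10, 16), (m, 32, 25), (p, 30, 18), (p, 33, 28), (q, 19, 4), (q, 31, 38), (r, 9, 16), (s, 11, 2), (u, 4, 11), (w, 22, 39), (z, 11, 16)}
Set intersection of the two operands is {(b, 5, 20), (k, 16, 25), (q, 31, 38), (s, 11, 2), (u, 4, 11)}.
Set difference of the two operands is {(b, 5, 20), (k, 16, 25), (q, 31, 38), (s, 11, 2), (u, 4, 11)}.
Keep only column(s) B, A: {(11, u), (2, s), (20, b), (25, k), (38, q)}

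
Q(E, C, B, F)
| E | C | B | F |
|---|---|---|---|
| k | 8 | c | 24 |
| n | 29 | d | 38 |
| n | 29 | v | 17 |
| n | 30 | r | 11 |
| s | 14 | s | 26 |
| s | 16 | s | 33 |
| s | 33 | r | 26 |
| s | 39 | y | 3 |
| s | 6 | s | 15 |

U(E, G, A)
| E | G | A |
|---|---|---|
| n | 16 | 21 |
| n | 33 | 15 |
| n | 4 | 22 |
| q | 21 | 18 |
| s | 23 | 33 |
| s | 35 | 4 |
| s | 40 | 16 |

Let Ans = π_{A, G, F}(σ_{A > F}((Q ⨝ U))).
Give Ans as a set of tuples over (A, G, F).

{(15, 33, 11), (16, 40, 15), (16, 40, 3), (21, 16, 11), (21, 16, 17), (22, 4, 11), (22, 4, 17), (33, 23, 15), (33, 23, 26), (33, 23, 3), (4, 35, 3)}

Natural join on E: {(n, 29, d, 38, 16, 21), (n, 29, d, 38, 33, 15), (n, 29, d, 38, 4, 22), (n, 29, v, 17, 16, 21), (n, 29, v, 17, 33, 15), (n, 29, v, 17, 4, 22), (n, 30, r, 11, 16, 21), (n, 30, r, 11, 33, 15), (n, 30, r, 11, 4, 22), (s, 14, s, 26, 23, 33), (s, 14, s, 26, 35, 4), (s, 14, s, 26, 40, 16), (s, 16, s, 33, 23, 33), (s, 16, s, 33, 35, 4), (s, 16, s, 33, 40, 16), (s, 33, r, 26, 23, 33), (s, 33, r, 26, 35, 4), (s, 33, r, 26, 40, 16), (s, 39, y, 3, 23, 33), (s, 39, y, 3, 35, 4), (s, 39, y, 3, 40, 16), (s, 6, s, 15, 23, 33), (s, 6, s, 15, 35, 4), (s, 6, s, 15, 40, 16)}
Selection A > F: {(n, 29, v, 17, 16, 21), (n, 29, v, 17, 4, 22), (n, 30, r, 11, 16, 21), (n, 30, r, 11, 33, 15), (n, 30, r, 11, 4, 22), (s, 14, s, 26, 23, 33), (s, 33, r, 26, 23, 33), (s, 39, y, 3, 23, 33), (s, 39, y, 3, 35, 4), (s, 39, y, 3, 40, 16), (s, 6, s, 15, 23, 33), (s, 6, s, 15, 40, 16)}
Projecting to A, G, F (1 duplicate(s) eliminated): {(15, 33, 11), (16, 40, 15), (16, 40, 3), (21, 16, 11), (21, 16, 17), (22, 4, 11), (22, 4, 17), (33, 23, 15), (33, 23, 26), (33, 23, 3), (4, 35, 3)}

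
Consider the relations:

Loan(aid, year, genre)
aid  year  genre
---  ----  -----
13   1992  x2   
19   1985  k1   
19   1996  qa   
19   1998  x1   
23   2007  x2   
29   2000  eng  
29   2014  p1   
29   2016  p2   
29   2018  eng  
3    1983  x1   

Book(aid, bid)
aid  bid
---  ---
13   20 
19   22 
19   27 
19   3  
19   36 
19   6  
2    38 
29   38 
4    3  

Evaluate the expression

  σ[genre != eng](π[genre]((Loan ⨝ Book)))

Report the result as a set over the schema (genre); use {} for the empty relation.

{k1, p1, p2, qa, x1, x2}

Loan ⋈ Book (natural join on aid): {(13, 1992, x2, 20), (19, 1985, k1, 22), (19, 1985, k1, 27), (19, 1985, k1, 3), (19, 1985, k1, 36), (19, 1985, k1, 6), (19, 1996, qa, 22), (19, 1996, qa, 27), (19, 1996, qa, 3), (19, 1996, qa, 36), (19, 1996, qa, 6), (19, 1998, x1, 22), (19, 1998, x1, 27), (19, 1998, x1, 3), (19, 1998, x1, 36), (19, 1998, x1, 6), (29, 2000, eng, 38), (29, 2014, p1, 38), (29, 2016, p2, 38), (29, 2018, eng, 38)}
π[genre]: project onto (genre) (13 duplicate(s) eliminated) → {eng, k1, p1, p2, qa, x1, x2}
Selection genre != eng: {k1, p1, p2, qa, x1, x2}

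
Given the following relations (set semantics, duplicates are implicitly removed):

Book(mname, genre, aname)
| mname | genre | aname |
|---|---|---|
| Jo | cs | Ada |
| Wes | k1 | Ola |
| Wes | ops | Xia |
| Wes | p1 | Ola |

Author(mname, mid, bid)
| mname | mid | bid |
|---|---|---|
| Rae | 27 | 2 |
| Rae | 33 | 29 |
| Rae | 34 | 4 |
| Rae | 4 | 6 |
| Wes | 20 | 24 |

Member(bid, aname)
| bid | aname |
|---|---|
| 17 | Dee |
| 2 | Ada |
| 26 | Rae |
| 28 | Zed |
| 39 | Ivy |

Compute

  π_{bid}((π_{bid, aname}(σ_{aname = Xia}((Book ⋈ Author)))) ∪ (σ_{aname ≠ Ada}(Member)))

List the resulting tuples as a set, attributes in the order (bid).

Joining Book and Author on mname yields {(Wes, k1, Ola, 20, 24), (Wes, ops, Xia, 20, 24), (Wes, p1, Ola, 20, 24)}.
Filtering on aname = Xia leaves {(Wes, ops, Xia, 20, 24)}.
Projecting to bid, aname: {(24, Xia)}
Filtering on aname ≠ Ada leaves {(17, Dee), (26, Rae), (28, Zed), (39, Ivy)}.
Taking the union: {(17, Dee), (24, Xia), (26, Rae), (28, Zed), (39, Ivy)}
Projecting to bid: {17, 24, 26, 28, 39}

{17, 24, 26, 28, 39}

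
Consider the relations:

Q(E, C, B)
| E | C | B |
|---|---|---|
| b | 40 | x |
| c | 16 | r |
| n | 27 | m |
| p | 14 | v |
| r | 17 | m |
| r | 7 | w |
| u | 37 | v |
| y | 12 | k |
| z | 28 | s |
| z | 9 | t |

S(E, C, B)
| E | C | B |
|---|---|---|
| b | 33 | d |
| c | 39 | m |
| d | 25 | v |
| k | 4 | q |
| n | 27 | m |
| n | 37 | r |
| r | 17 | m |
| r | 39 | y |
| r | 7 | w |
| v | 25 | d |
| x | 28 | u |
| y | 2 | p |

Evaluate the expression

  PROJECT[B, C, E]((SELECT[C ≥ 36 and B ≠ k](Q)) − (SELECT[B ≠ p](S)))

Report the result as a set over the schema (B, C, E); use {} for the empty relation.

{(v, 37, u), (x, 40, b)}

Apply σ_{C ≥ 36 and B ≠ k}; surviving tuples: {(b, 40, x), (u, 37, v)}
Apply σ_{B ≠ p}; surviving tuples: {(b, 33, d), (c, 39, m), (d, 25, v), (k, 4, q), (n, 27, m), (n, 37, r), (r, 17, m), (r, 39, y), (r, 7, w), (v, 25, d), (x, 28, u)}
Set difference of the two operands is {(b, 40, x), (u, 37, v)}.
Keep only column(s) B, C, E: {(v, 37, u), (x, 40, b)}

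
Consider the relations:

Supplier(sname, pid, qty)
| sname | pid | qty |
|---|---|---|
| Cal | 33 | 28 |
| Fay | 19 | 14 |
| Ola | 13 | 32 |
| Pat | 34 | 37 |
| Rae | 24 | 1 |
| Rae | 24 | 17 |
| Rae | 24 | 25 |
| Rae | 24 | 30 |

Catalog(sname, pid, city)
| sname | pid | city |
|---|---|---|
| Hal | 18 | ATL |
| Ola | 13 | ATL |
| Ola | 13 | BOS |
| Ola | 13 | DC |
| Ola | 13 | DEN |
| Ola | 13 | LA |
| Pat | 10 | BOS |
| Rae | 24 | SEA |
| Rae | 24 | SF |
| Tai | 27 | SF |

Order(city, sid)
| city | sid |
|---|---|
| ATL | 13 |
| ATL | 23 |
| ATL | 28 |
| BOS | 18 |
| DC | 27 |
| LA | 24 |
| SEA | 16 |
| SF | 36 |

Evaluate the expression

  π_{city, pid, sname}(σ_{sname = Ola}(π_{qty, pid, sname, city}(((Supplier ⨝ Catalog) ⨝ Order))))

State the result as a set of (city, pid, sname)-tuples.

Natural join on sname, pid: {(Ola, 13, 32, ATL), (Ola, 13, 32, BOS), (Ola, 13, 32, DC), (Ola, 13, 32, DEN), (Ola, 13, 32, LA), (Rae, 24, 1, SEA), (Rae, 24, 1, SF), (Rae, 24, 17, SEA), (Rae, 24, 17, SF), (Rae, 24, 25, SEA), (Rae, 24, 25, SF), (Rae, 24, 30, SEA), (Rae, 24, 30, SF)}
Natural join on city: {(Ola, 13, 32, ATL, 13), (Ola, 13, 32, ATL, 23), (Ola, 13, 32, ATL, 28), (Ola, 13, 32, BOS, 18), (Ola, 13, 32, DC, 27), (Ola, 13, 32, LA, 24), (Rae, 24, 1, SEA, 16), (Rae, 24, 1, SF, 36), (Rae, 24, 17, SEA, 16), (Rae, 24, 17, SF, 36), (Rae, 24, 25, SEA, 16), (Rae, 24, 25, SF, 36), (Rae, 24, 30, SEA, 16), (Rae, 24, 30, SF, 36)}
Keep only column(s) qty, pid, sname, city (2 duplicate(s) eliminated): {(1, 24, Rae, SEA), (1, 24, Rae, SF), (17, 24, Rae, SEA), (17, 24, Rae, SF), (25, 24, Rae, SEA), (25, 24, Rae, SF), (30, 24, Rae, SEA), (30, 24, Rae, SF), (32, 13, Ola, ATL), (32, 13, Ola, BOS), (32, 13, Ola, DC), (32, 13, Ola, LA)}
σ[sname = Ola]: keep tuples satisfying sname = Ola → {(32, 13, Ola, ATL), (32, 13, Ola, BOS), (32, 13, Ola, DC), (32, 13, Ola, LA)}
Keep only column(s) city, pid, sname: {(ATL, 13, Ola), (BOS, 13, Ola), (DC, 13, Ola), (LA, 13, Ola)}

{(ATL, 13, Ola), (BOS, 13, Ola), (DC, 13, Ola), (LA, 13, Ola)}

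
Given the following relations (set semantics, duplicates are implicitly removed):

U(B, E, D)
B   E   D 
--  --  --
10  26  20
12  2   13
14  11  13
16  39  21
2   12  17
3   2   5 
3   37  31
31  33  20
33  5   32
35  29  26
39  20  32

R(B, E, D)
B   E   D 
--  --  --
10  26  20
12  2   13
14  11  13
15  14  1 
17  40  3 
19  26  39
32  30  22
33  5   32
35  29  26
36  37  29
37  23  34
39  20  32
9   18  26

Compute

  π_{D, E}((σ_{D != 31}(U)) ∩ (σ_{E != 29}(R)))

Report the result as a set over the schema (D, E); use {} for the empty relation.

Apply σ_{D != 31}; surviving tuples: {(10, 26, 20), (12, 2, 13), (14, 11, 13), (16, 39, 21), (2, 12, 17), (3, 2, 5), (31, 33, 20), (33, 5, 32), (35, 29, 26), (39, 20, 32)}
Apply σ_{E != 29}; surviving tuples: {(10, 26, 20), (12, 2, 13), (14, 11, 13), (15, 14, 1), (17, 40, 3), (19, 26, 39), (32, 30, 22), (33, 5, 32), (36, 37, 29), (37, 23, 34), (39, 20, 32), (9, 18, 26)}
Intersection: {(10, 26, 20), (12, 2, 13), (14, 11, 13), (16, 39, 21), (2, 12, 17), (3, 2, 5), (31, 33, 20), (33, 5, 32), (35, 29, 26), (39, 20, 32)} with {(10, 26, 20), (12, 2, 13), (14, 11, 13), (15, 14, 1), (17, 40, 3), (19, 26, 39), (32, 30, 22), (33, 5, 32), (36, 37, 29), (37, 23, 34), (39, 20, 32), (9, 18, 26)} → {(10, 26, 20), (12, 2, 13), (14, 11, 13), (33, 5, 32), (39, 20, 32)}
π[D, E]: project onto (D, E) → {(13, 11), (13, 2), (20, 26), (32, 20), (32, 5)}

{(13, 11), (13, 2), (20, 26), (32, 20), (32, 5)}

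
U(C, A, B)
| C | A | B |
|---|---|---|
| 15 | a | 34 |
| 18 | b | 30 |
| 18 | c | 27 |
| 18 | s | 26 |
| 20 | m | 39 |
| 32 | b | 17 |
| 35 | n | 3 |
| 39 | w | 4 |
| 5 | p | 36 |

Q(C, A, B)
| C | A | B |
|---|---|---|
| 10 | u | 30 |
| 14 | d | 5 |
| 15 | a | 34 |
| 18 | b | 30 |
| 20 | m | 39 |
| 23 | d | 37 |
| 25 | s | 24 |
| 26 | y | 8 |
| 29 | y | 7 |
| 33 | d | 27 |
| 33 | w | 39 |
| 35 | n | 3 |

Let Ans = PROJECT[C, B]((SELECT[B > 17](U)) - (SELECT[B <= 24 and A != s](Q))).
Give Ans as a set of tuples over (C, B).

Selection B > 17: {(15, a, 34), (18, b, 30), (18, c, 27), (18, s, 26), (20, m, 39), (5, p, 36)}
Selection B <= 24 and A != s: {(14, d, 5), (26, y, 8), (29, y, 7), (35, n, 3)}
Difference: {(15, a, 34), (18, b, 30), (18, c, 27), (18, s, 26), (20, m, 39), (5, p, 36)} with {(14, d, 5), (26, y, 8), (29, y, 7), (35, n, 3)} → {(15, a, 34), (18, b, 30), (18, c, 27), (18, s, 26), (20, m, 39), (5, p, 36)}
π[C, B]: project onto (C, B) → {(15, 34), (18, 26), (18, 27), (18, 30), (20, 39), (5, 36)}

{(15, 34), (18, 26), (18, 27), (18, 30), (20, 39), (5, 36)}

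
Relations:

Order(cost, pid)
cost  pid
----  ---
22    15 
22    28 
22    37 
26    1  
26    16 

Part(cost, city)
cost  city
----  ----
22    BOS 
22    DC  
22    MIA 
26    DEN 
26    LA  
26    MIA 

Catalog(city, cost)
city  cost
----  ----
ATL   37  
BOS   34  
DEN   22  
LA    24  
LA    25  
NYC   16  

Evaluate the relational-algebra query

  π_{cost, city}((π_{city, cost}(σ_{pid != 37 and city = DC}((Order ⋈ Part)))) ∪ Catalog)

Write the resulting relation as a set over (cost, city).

Joining Order and Part on cost yields {(22, 15, BOS), (22, 15, DC), (22, 15, MIA), (22, 28, BOS), (22, 28, DC), (22, 28, MIA), (22, 37, BOS), (22, 37, DC), (22, 37, MIA), (26, 1, DEN), (26, 1, LA), (26, 1, MIA), (26, 16, DEN), (26, 16, LA), (26, 16, MIA)}.
Apply σ_{pid != 37 and city = DC}; surviving tuples: {(22, 15, DC), (22, 28, DC)}
Projecting to city, cost (1 duplicate(s) eliminated): {(DC, 22)}
Union: {(DC, 22)} with {(ATL, 37), (BOS, 34), (DEN, 22), (LA, 24), (LA, 25), (NYC, 16)} → {(ATL, 37), (BOS, 34), (DC, 22), (DEN, 22), (LA, 24), (LA, 25), (NYC, 16)}
Projecting to cost, city: {(16, NYC), (22, DC), (22, DEN), (24, LA), (25, LA), (34, BOS), (37, ATL)}

{(16, NYC), (22, DC), (22, DEN), (24, LA), (25, LA), (34, BOS), (37, ATL)}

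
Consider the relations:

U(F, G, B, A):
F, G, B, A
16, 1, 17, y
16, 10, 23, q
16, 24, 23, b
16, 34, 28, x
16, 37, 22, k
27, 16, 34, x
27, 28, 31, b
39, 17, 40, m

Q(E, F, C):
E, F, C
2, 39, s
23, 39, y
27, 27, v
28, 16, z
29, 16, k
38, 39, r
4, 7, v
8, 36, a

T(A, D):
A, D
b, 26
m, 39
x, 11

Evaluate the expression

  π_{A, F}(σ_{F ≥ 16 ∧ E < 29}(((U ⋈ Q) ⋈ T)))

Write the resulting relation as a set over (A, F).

{(b, 16), (b, 27), (m, 39), (x, 16), (x, 27)}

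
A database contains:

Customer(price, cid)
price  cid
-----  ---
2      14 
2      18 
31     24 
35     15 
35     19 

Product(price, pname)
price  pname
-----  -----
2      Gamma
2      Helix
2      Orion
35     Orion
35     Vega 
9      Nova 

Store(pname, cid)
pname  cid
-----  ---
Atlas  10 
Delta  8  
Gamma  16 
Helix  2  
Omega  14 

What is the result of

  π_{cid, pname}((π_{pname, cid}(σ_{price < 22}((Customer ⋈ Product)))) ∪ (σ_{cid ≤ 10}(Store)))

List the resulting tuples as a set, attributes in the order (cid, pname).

Customer ⋈ Product (natural join on price): {(2, 14, Gamma), (2, 14, Helix), (2, 14, Orion), (2, 18, Gamma), (2, 18, Helix), (2, 18, Orion), (35, 15, Orion), (35, 15, Vega), (35, 19, Orion), (35, 19, Vega)}
σ[price < 22]: keep tuples satisfying price < 22 → {(2, 14, Gamma), (2, 14, Helix), (2, 14, Orion), (2, 18, Gamma), (2, 18, Helix), (2, 18, Orion)}
Projecting to pname, cid: {(Gamma, 14), (Gamma, 18), (Helix, 14), (Helix, 18), (Orion, 14), (Orion, 18)}
σ[cid ≤ 10]: keep tuples satisfying cid ≤ 10 → {(Atlas, 10), (Delta, 8), (Helix, 2)}
Union: {(Gamma, 14), (Gamma, 18), (Helix, 14), (Helix, 18), (Orion, 14), (Orion, 18)} with {(Atlas, 10), (Delta, 8), (Helix, 2)} → {(Atlas, 10), (Delta, 8), (Gamma, 14), (Gamma, 18), (Helix, 14), (Helix, 18), (Helix, 2), (Orion, 14), (Orion, 18)}
Projecting to cid, pname: {(10, Atlas), (14, Gamma), (14, Helix), (14, Orion), (18, Gamma), (18, Helix), (18, Orion), (2, Helix), (8, Delta)}

{(10, Atlas), (14, Gamma), (14, Helix), (14, Orion), (18, Gamma), (18, Helix), (18, Orion), (2, Helix), (8, Delta)}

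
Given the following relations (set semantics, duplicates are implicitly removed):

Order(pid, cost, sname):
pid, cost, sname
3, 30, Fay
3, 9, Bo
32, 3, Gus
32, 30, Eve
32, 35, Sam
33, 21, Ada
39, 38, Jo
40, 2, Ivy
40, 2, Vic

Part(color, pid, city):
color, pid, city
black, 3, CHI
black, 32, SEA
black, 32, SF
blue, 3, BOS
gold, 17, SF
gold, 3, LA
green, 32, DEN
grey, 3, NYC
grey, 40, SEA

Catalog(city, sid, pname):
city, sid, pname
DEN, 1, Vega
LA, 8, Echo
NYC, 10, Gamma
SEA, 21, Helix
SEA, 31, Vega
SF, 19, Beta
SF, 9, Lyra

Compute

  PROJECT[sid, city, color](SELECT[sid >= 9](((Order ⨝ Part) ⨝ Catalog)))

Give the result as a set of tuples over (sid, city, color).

{(10, NYC, grey), (19, SF, black), (21, SEA, black), (21, SEA, grey), (31, SEA, black), (31, SEA, grey), (9, SF, black)}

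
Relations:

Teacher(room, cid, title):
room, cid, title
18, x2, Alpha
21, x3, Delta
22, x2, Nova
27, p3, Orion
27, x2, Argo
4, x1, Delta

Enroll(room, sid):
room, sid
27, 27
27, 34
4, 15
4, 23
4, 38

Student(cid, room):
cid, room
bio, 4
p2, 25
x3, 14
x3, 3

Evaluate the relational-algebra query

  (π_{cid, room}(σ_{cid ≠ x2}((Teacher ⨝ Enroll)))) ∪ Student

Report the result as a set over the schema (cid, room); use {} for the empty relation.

{(bio, 4), (p2, 25), (p3, 27), (x1, 4), (x3, 14), (x3, 3)}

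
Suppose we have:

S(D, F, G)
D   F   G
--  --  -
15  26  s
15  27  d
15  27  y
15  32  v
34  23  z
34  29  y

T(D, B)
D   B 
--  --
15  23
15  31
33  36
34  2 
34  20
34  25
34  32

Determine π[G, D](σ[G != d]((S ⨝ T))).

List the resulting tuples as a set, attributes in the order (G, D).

{(s, 15), (v, 15), (y, 15), (y, 34), (z, 34)}

S ⋈ T (natural join on D): {(15, 26, s, 23), (15, 26, s, 31), (15, 27, d, 23), (15, 27, d, 31), (15, 27, y, 23), (15, 27, y, 31), (15, 32, v, 23), (15, 32, v, 31), (34, 23, z, 2), (34, 23, z, 20), (34, 23, z, 25), (34, 23, z, 32), (34, 29, y, 2), (34, 29, y, 20), (34, 29, y, 25), (34, 29, y, 32)}
Filtering on G != d leaves {(15, 26, s, 23), (15, 26, s, 31), (15, 27, y, 23), (15, 27, y, 31), (15, 32, v, 23), (15, 32, v, 31), (34, 23, z, 2), (34, 23, z, 20), (34, 23, z, 25), (34, 23, z, 32), (34, 29, y, 2), (34, 29, y, 20), (34, 29, y, 25), (34, 29, y, 32)}.
π[G, D]: project onto (G, D) (9 duplicate(s) eliminated) → {(s, 15), (v, 15), (y, 15), (y, 34), (z, 34)}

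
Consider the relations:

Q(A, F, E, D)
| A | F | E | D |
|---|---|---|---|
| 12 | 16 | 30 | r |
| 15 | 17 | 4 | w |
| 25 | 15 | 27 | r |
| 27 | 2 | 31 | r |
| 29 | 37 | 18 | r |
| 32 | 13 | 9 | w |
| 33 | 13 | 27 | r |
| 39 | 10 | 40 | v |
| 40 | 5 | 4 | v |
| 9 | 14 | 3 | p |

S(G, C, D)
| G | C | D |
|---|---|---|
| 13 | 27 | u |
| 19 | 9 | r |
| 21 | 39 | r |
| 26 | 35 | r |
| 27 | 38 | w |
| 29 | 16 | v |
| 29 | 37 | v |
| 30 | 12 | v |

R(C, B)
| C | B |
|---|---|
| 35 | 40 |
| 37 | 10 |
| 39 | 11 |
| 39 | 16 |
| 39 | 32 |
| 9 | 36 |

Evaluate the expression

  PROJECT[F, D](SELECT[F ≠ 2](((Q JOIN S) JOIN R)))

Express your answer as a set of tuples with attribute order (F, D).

Q ⋈ S (natural join on D): {(12, 16, 30, r, 19, 9), (12, 16, 30, r, 21, 39), (12, 16, 30, r, 26, 35), (15, 17, 4, w, 27, 38), (25, 15, 27, r, 19, 9), (25, 15, 27, r, 21, 39), (25, 15, 27, r, 26, 35), (27, 2, 31, r, 19, 9), (27, 2, 31, r, 21, 39), (27, 2, 31, r, 26, 35), (29, 37, 18, r, 19, 9), (29, 37, 18, r, 21, 39), (29, 37, 18, r, 26, 35), (32, 13, 9, w, 27, 38), (33, 13, 27, r, 19, 9), (33, 13, 27, r, 21, 39), (33, 13, 27, r, 26, 35), (39, 10, 40, v, 29, 16), (39, 10, 40, v, 29, 37), (39, 10, 40, v, 30, 12), (40, 5, 4, v, 29, 16), (40, 5, 4, v, 29, 37), (40, 5, 4, v, 30, 12)}
(Q JOIN S) ⋈ R (natural join on C): {(12, 16, 30, r, 19, 9, 36), (12, 16, 30, r, 21, 39, 11), (12, 16, 30, r, 21, 39, 16), (12, 16, 30, r, 21, 39, 32), (12, 16, 30, r, 26, 35, 40), (25, 15, 27, r, 19, 9, 36), (25, 15, 27, r, 21, 39, 11), (25, 15, 27, r, 21, 39, 16), (25, 15, 27, r, 21, 39, 32), (25, 15, 27, r, 26, 35, 40), (27, 2, 31, r, 19, 9, 36), (27, 2, 31, r, 21, 39, 11), (27, 2, 31, r, 21, 39, 16), (27, 2, 31, r, 21, 39, 32), (27, 2, 31, r, 26, 35, 40), (29, 37, 18, r, 19, 9, 36), (29, 37, 18, r, 21, 39, 11), (29, 37, 18, r, 21, 39, 16), (29, 37, 18, r, 21, 39, 32), (29, 37, 18, r, 26, 35, 40), (33, 13, 27, r, 19, 9, 36), (33, 13, 27, r, 21, 39, 11), (33, 13, 27, r, 21, 39, 16), (33, 13, 27, r, 21, 39, 32), (33, 13, 27, r, 26, 35, 40), (39, 10, 40, v, 29, 37, 10), (40, 5, 4, v, 29, 37, 10)}
Filtering on F ≠ 2 leaves {(12, 16, 30, r, 19, 9, 36), (12, 16, 30, r, 21, 39, 11), (12, 16, 30, r, 21, 39, 16), (12, 16, 30, r, 21, 39, 32), (12, 16, 30, r, 26, 35, 40), (25, 15, 27, r, 19, 9, 36), (25, 15, 27, r, 21, 39, 11), (25, 15, 27, r, 21, 39, 16), (25, 15, 27, r, 21, 39, 32), (25, 15, 27, r, 26, 35, 40), (29, 37, 18, r, 19, 9, 36), (29, 37, 18, r, 21, 39, 11), (29, 37, 18, r, 21, 39, 16), (29, 37, 18, r, 21, 39, 32), (29, 37, 18, r, 26, 35, 40), (33, 13, 27, r, 19, 9, 36), (33, 13, 27, r, 21, 39, 11), (33, 13, 27, r, 21, 39, 16), (33, 13, 27, r, 21, 39, 32), (33, 13, 27, r, 26, 35, 40), (39, 10, 40, v, 29, 37, 10), (40, 5, 4, v, 29, 37, 10)}.
π[F, D]: project onto (F, D) (16 duplicate(s) eliminated) → {(10, v), (13, r), (15, r), (16, r), (37, r), (5, v)}

{(10, v), (13, r), (15, r), (16, r), (37, r), (5, v)}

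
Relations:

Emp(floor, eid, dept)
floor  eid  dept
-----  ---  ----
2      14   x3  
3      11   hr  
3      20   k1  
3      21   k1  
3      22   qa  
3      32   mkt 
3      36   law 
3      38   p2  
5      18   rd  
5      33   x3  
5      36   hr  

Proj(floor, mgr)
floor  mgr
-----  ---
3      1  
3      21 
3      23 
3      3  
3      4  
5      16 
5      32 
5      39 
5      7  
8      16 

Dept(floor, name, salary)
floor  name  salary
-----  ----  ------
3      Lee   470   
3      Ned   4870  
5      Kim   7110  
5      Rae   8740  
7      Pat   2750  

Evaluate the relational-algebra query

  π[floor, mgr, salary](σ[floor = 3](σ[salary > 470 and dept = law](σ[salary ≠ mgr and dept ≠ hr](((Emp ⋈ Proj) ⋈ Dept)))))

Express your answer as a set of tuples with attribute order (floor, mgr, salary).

{(3, 1, 4870), (3, 21, 4870), (3, 23, 4870), (3, 3, 4870), (3, 4, 4870)}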